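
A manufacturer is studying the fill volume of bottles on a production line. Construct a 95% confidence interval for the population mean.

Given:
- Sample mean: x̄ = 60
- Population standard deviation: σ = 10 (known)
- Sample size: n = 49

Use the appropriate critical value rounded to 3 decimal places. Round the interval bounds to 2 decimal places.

The population standard deviation σ is known, so use a z-interval (standard normal critical value).

For 95% confidence, z* = 1.96 (from standard normal table)

Standard error: SE = σ/√n = 10/√49 = 1.428571

Margin of error: E = z* × SE = 1.96 × 1.428571 = 2.8000

Z-interval: x̄ ± E = 60 ± 2.8000 = (57.2000, 62.8000)

Rounded to 2 decimal places:

(57.20, 62.80)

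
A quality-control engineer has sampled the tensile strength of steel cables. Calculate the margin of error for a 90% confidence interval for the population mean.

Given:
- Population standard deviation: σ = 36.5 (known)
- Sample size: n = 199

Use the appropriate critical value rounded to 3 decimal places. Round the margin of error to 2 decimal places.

The population standard deviation σ is known, so use the z-interval margin of error formula.

For 90% confidence, z* = 1.645 (from standard normal table)

Margin of error formula for z-interval: E = z* × σ/√n

E = 1.645 × 36.5/√199
  = 1.645 × 2.587416
  = 4.2563

Rounded to 2 decimal places:

4.26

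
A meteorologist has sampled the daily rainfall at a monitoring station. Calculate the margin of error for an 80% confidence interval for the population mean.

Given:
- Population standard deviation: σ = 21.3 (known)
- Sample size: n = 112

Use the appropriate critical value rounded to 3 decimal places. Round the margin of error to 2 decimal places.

The population standard deviation σ is known, so use the z-interval margin of error formula.

For 80% confidence, z* = 1.282 (from standard normal table)

Margin of error formula for z-interval: E = z* × σ/√n

E = 1.282 × 21.3/√112
  = 1.282 × 2.012661
  = 2.5802

Rounded to 2 decimal places:

2.58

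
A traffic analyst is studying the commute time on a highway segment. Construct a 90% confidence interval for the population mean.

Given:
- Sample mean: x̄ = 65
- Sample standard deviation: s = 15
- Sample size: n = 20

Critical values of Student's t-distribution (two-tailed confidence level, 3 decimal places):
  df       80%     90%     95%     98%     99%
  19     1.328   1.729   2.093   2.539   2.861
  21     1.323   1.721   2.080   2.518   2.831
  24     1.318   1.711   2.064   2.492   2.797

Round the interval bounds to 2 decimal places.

The population standard deviation σ is unknown (only the sample standard deviation s is given), so use a t-interval with df = n - 1 = 20 - 1 = 19.

For 90% confidence with df = 19, t* = 1.729 (from t-table)

Standard error: SE = s/√n = 15/√20 = 3.354102

Margin of error: E = t* × SE = 1.729 × 3.354102 = 5.7992

T-interval: x̄ ± E = 65 ± 5.7992 = (59.2008, 70.7992)

Rounded to 2 decimal places:

(59.20, 70.80)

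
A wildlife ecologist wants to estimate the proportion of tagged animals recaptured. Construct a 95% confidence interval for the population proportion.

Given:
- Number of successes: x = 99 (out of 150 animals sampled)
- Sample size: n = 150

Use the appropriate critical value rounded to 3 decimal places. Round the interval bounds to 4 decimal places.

Sample proportion: p̂ = 99/150 = 0.660000

Check conditions for normal approximation:
  np̂ = 99 ≥ 10 ✓
  n(1-p̂) = 51 ≥ 10 ✓

The sample is large enough, so use a z-interval (normal approximation) for the proportion.

For 95% confidence, z* = 1.96 (from standard normal table)

Standard error: SE = √(p̂(1-p̂)/n) = √(0.660000×0.340000/150) = 0.03867816

Margin of error: E = z* × SE = 1.96 × 0.03867816 = 0.075809

Z-interval: p̂ ± E = 0.660000 ± 0.075809 = (0.584191, 0.735809)

Rounded to 4 decimal places:

(0.5842, 0.7358)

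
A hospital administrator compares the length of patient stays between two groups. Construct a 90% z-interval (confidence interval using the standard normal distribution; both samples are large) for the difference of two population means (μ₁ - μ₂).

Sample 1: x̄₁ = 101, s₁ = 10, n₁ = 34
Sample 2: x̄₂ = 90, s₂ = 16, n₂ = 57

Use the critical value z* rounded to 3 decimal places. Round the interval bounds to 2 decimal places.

Both samples are large (n₁ = 34 ≥ 30, n₂ = 57 ≥ 30), so a z-interval for the difference of means applies.

Point estimate: x̄₁ - x̄₂ = 101 - 90 = 11

Standard error: SE = √(s₁²/n₁ + s₂²/n₂)
= √(10²/34 + 16²/57)
= √(2.941176 + 4.491228)
= 2.726244

For 90% confidence, z* = 1.645 (from standard normal table)
Margin of error: E = z* × SE = 1.645 × 2.726244 = 4.4847

Z-interval: (x̄₁ - x̄₂) ± E = 11 ± 4.4847 = (6.5153, 15.4847)

Rounded to 2 decimal places:

(6.52, 15.48)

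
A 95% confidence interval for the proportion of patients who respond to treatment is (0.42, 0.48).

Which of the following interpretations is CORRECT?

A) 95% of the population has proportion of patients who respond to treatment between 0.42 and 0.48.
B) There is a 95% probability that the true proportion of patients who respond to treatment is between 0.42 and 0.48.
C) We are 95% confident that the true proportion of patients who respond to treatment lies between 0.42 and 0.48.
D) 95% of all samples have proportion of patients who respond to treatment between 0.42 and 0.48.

A confidence interval represents our confidence in the procedure, not a probability statement about the parameter.

Key concept: If we repeated this sampling process many times and computed a 95% CI each time, about 95% of those intervals would contain the true population parameter.

For this specific interval (0.42, 0.48):
- Midpoint (point estimate): 0.45
- Margin of error: 0.03

The correct interpretation is the one stating confidence that the true parameter lies in the interval — option C.

C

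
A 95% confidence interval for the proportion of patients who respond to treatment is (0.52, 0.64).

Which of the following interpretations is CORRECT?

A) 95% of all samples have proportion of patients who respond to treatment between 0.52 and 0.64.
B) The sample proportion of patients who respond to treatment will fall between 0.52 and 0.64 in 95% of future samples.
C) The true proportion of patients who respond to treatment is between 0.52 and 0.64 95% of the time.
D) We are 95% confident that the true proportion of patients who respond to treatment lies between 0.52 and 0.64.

A confidence interval represents our confidence in the procedure, not a probability statement about the parameter.

Key concept: If we repeated this sampling process many times and computed a 95% CI each time, about 95% of those intervals would contain the true population parameter.

For this specific interval (0.52, 0.64):
- Midpoint (point estimate): 0.58
- Margin of error: 0.06

The correct interpretation is the one stating confidence that the true parameter lies in the interval — option D.

D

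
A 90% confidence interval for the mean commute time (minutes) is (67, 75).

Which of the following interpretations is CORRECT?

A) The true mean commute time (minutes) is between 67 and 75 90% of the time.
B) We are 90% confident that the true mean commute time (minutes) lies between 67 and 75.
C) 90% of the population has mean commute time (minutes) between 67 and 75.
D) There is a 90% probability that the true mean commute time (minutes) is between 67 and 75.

A confidence interval represents our confidence in the procedure, not a probability statement about the parameter.

Key concept: If we repeated this sampling process many times and computed a 90% CI each time, about 90% of those intervals would contain the true population parameter.

For this specific interval (67, 75):
- Midpoint (point estimate): 71
- Margin of error: 4

The correct interpretation is the one stating confidence that the true parameter lies in the interval — option B.

B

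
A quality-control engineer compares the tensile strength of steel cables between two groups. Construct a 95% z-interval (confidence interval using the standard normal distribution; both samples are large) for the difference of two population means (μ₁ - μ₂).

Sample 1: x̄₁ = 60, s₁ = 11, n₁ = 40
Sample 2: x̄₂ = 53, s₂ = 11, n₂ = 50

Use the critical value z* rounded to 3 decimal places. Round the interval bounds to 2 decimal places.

Both samples are large (n₁ = 40 ≥ 30, n₂ = 50 ≥ 30), so a z-interval for the difference of means applies.

Point estimate: x̄₁ - x̄₂ = 60 - 53 = 7

Standard error: SE = √(s₁²/n₁ + s₂²/n₂)
= √(11²/40 + 11²/50)
= √(3.025000 + 2.420000)
= 2.333452

For 95% confidence, z* = 1.96 (from standard normal table)
Margin of error: E = z* × SE = 1.96 × 2.333452 = 4.5736

Z-interval: (x̄₁ - x̄₂) ± E = 7 ± 4.5736 = (2.4264, 11.5736)

Rounded to 2 decimal places:

(2.43, 11.57)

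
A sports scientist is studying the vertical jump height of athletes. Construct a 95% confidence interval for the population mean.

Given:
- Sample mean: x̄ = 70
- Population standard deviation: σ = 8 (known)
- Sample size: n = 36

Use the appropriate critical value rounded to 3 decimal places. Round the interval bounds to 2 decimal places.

The population standard deviation σ is known, so use a z-interval (standard normal critical value).

For 95% confidence, z* = 1.96 (from standard normal table)

Standard error: SE = σ/√n = 8/√36 = 1.333333

Margin of error: E = z* × SE = 1.96 × 1.333333 = 2.6133

Z-interval: x̄ ± E = 70 ± 2.6133 = (67.3867, 72.6133)

Rounded to 2 decimal places:

(67.39, 72.61)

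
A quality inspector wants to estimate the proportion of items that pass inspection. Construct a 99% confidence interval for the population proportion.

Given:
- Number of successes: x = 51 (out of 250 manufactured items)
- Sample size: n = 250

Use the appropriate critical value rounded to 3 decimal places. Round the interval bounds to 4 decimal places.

Sample proportion: p̂ = 51/250 = 0.204000

Check conditions for normal approximation:
  np̂ = 51 ≥ 10 ✓
  n(1-p̂) = 199 ≥ 10 ✓

The sample is large enough, so use a z-interval (normal approximation) for the proportion.

For 99% confidence, z* = 2.576 (from standard normal table)

Standard error: SE = √(p̂(1-p̂)/n) = √(0.204000×0.796000/250) = 0.02548600

Margin of error: E = z* × SE = 2.576 × 0.02548600 = 0.065652

Z-interval: p̂ ± E = 0.204000 ± 0.065652 = (0.138348, 0.269652)

Rounded to 4 decimal places:

(0.1383, 0.2697)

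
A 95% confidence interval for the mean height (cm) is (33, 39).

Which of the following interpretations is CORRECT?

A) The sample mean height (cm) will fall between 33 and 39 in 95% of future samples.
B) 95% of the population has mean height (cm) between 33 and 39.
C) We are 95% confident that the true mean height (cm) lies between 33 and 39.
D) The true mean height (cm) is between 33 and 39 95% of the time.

A confidence interval represents our confidence in the procedure, not a probability statement about the parameter.

Key concept: If we repeated this sampling process many times and computed a 95% CI each time, about 95% of those intervals would contain the true population parameter.

For this specific interval (33, 39):
- Midpoint (point estimate): 36
- Margin of error: 3

The correct interpretation is the one stating confidence that the true parameter lies in the interval — option C.

C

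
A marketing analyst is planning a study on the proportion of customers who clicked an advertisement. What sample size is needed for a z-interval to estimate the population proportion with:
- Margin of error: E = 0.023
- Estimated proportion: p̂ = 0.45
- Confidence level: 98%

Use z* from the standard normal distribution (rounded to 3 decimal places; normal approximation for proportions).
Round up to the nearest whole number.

Using z* for proportion z-interval (normal approximation).

For 98% confidence, z* = 2.326 (from standard normal table)

Sample size formula for proportion z-interval: n = z*²p̂(1-p̂)/E²

n = 2.326² × 0.45 × 0.55 / 0.023²
  = 5.410276 × 0.2475 / 0.000529
  = 2531.2728

Round up to the nearest whole number: n = 2532

2532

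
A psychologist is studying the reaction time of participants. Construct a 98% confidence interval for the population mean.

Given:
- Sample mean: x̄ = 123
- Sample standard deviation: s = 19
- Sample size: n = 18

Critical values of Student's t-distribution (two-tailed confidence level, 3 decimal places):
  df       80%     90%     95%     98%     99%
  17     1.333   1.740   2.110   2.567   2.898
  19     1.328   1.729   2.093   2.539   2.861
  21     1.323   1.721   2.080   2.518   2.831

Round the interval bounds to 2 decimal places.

The population standard deviation σ is unknown (only the sample standard deviation s is given), so use a t-interval with df = n - 1 = 18 - 1 = 17.

For 98% confidence with df = 17, t* = 2.567 (from t-table)

Standard error: SE = s/√n = 19/√18 = 4.478343

Margin of error: E = t* × SE = 2.567 × 4.478343 = 11.4959

T-interval: x̄ ± E = 123 ± 11.4959 = (111.5041, 134.4959)

Rounded to 2 decimal places:

(111.50, 134.50)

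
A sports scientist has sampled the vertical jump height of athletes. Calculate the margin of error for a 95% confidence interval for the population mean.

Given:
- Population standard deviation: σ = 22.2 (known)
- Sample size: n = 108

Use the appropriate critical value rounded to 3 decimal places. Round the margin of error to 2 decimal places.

The population standard deviation σ is known, so use the z-interval margin of error formula.

For 95% confidence, z* = 1.96 (from standard normal table)

Margin of error formula for z-interval: E = z* × σ/√n

E = 1.96 × 22.2/√108
  = 1.96 × 2.136196
  = 4.1869

Rounded to 2 decimal places:

4.19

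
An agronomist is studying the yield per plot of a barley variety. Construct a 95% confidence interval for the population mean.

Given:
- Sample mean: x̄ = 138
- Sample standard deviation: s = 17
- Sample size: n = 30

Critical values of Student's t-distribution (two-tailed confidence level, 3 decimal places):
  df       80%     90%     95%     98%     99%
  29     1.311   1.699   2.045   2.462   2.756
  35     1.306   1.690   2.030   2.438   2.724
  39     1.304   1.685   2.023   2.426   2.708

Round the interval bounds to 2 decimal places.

The population standard deviation σ is unknown (only the sample standard deviation s is given), so use a t-interval with df = n - 1 = 30 - 1 = 29.

For 95% confidence with df = 29, t* = 2.045 (from t-table)

Standard error: SE = s/√n = 17/√30 = 3.103761

Margin of error: E = t* × SE = 2.045 × 3.103761 = 6.3472

T-interval: x̄ ± E = 138 ± 6.3472 = (131.6528, 144.3472)

Rounded to 2 decimal places:

(131.65, 144.35)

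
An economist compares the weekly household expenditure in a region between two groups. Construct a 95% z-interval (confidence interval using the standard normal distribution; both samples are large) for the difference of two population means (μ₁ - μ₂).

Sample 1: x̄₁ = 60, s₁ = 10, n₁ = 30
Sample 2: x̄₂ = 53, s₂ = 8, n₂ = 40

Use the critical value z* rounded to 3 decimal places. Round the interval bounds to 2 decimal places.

Both samples are large (n₁ = 30 ≥ 30, n₂ = 40 ≥ 30), so a z-interval for the difference of means applies.

Point estimate: x̄₁ - x̄₂ = 60 - 53 = 7

Standard error: SE = √(s₁²/n₁ + s₂²/n₂)
= √(10²/30 + 8²/40)
= √(3.333333 + 1.600000)
= 2.221111

For 95% confidence, z* = 1.96 (from standard normal table)
Margin of error: E = z* × SE = 1.96 × 2.221111 = 4.3534

Z-interval: (x̄₁ - x̄₂) ± E = 7 ± 4.3534 = (2.6466, 11.3534)

Rounded to 2 decimal places:

(2.65, 11.35)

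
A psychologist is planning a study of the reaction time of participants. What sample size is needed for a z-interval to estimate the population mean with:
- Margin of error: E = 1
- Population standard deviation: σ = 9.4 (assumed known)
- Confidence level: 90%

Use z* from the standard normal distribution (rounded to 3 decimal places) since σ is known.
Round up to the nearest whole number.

Using z* since population σ is known (z-interval formula).

For 90% confidence, z* = 1.645 (from standard normal table)

Sample size formula for z-interval: n = (z*σ/E)²

n = (1.645 × 9.4 / 1)²
  = (15.463000)²
  = 239.1044

Round up to the nearest whole number: n = 240

240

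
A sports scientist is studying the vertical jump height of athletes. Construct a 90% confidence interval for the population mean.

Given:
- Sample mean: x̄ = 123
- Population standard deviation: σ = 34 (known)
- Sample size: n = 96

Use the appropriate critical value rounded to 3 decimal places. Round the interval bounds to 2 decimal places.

The population standard deviation σ is known, so use a z-interval (standard normal critical value).

For 90% confidence, z* = 1.645 (from standard normal table)

Standard error: SE = σ/√n = 34/√96 = 3.470110

Margin of error: E = z* × SE = 1.645 × 3.470110 = 5.7083

Z-interval: x̄ ± E = 123 ± 5.7083 = (117.2917, 128.7083)

Rounded to 2 decimal places:

(117.29, 128.71)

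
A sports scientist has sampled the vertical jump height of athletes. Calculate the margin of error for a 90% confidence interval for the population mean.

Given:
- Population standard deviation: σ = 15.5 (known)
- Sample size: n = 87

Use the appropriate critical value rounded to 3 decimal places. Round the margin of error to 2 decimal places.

The population standard deviation σ is known, so use the z-interval margin of error formula.

For 90% confidence, z* = 1.645 (from standard normal table)

Margin of error formula for z-interval: E = z* × σ/√n

E = 1.645 × 15.5/√87
  = 1.645 × 1.661774
  = 2.7336

Rounded to 2 decimal places:

2.73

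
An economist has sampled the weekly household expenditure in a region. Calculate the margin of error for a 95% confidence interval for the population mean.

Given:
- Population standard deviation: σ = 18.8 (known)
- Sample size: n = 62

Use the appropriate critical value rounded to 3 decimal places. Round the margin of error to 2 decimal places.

The population standard deviation σ is known, so use the z-interval margin of error formula.

For 95% confidence, z* = 1.96 (from standard normal table)

Margin of error formula for z-interval: E = z* × σ/√n

E = 1.96 × 18.8/√62
  = 1.96 × 2.387602
  = 4.6797

Rounded to 2 decimal places:

4.68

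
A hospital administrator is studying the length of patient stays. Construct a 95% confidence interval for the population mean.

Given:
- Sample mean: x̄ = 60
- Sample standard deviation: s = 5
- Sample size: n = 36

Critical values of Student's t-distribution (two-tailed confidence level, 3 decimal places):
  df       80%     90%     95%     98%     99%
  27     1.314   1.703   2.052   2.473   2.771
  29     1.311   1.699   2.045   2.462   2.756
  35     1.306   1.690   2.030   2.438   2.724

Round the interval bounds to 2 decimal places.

The population standard deviation σ is unknown (only the sample standard deviation s is given), so use a t-interval with df = n - 1 = 36 - 1 = 35.

For 95% confidence with df = 35, t* = 2.030 (from t-table)

Standard error: SE = s/√n = 5/√36 = 0.833333

Margin of error: E = t* × SE = 2.030 × 0.833333 = 1.6917

T-interval: x̄ ± E = 60 ± 1.6917 = (58.3083, 61.6917)

Rounded to 2 decimal places:

(58.31, 61.69)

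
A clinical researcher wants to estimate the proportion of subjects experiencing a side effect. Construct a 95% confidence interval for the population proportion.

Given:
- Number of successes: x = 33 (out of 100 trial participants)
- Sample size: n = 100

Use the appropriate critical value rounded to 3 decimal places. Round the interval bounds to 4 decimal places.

Sample proportion: p̂ = 33/100 = 0.330000

Check conditions for normal approximation:
  np̂ = 33 ≥ 10 ✓
  n(1-p̂) = 67 ≥ 10 ✓

The sample is large enough, so use a z-interval (normal approximation) for the proportion.

For 95% confidence, z* = 1.96 (from standard normal table)

Standard error: SE = √(p̂(1-p̂)/n) = √(0.330000×0.670000/100) = 0.04702127

Margin of error: E = z* × SE = 1.96 × 0.04702127 = 0.092162

Z-interval: p̂ ± E = 0.330000 ± 0.092162 = (0.237838, 0.422162)

Rounded to 4 decimal places:

(0.2378, 0.4222)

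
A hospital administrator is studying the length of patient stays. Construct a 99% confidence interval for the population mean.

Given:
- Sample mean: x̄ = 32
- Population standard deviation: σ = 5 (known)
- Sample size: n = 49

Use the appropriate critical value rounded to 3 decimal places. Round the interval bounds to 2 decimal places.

The population standard deviation σ is known, so use a z-interval (standard normal critical value).

For 99% confidence, z* = 2.576 (from standard normal table)

Standard error: SE = σ/√n = 5/√49 = 0.714286

Margin of error: E = z* × SE = 2.576 × 0.714286 = 1.8400

Z-interval: x̄ ± E = 32 ± 1.8400 = (30.1600, 33.8400)

Rounded to 2 decimal places:

(30.16, 33.84)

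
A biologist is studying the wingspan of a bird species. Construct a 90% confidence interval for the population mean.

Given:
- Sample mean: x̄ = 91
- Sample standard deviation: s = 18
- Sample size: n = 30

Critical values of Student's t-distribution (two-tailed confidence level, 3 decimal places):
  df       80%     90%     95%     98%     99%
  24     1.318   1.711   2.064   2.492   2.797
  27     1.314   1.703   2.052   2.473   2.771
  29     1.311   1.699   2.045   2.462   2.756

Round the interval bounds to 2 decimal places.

The population standard deviation σ is unknown (only the sample standard deviation s is given), so use a t-interval with df = n - 1 = 30 - 1 = 29.

For 90% confidence with df = 29, t* = 1.699 (from t-table)

Standard error: SE = s/√n = 18/√30 = 3.286335

Margin of error: E = t* × SE = 1.699 × 3.286335 = 5.5835

T-interval: x̄ ± E = 91 ± 5.5835 = (85.4165, 96.5835)

Rounded to 2 decimal places:

(85.42, 96.58)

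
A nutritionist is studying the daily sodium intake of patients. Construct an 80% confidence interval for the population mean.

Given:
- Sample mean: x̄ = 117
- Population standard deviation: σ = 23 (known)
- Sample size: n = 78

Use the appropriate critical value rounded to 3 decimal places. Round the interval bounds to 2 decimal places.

The population standard deviation σ is known, so use a z-interval (standard normal critical value).

For 80% confidence, z* = 1.282 (from standard normal table)

Standard error: SE = σ/√n = 23/√78 = 2.604237

Margin of error: E = z* × SE = 1.282 × 2.604237 = 3.3386

Z-interval: x̄ ± E = 117 ± 3.3386 = (113.6614, 120.3386)

Rounded to 2 decimal places:

(113.66, 120.34)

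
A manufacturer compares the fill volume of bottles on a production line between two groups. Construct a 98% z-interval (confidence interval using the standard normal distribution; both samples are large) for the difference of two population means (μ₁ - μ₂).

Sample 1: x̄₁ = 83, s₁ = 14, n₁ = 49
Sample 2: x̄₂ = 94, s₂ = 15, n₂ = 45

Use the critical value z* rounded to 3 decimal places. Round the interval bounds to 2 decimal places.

Both samples are large (n₁ = 49 ≥ 30, n₂ = 45 ≥ 30), so a z-interval for the difference of means applies.

Point estimate: x̄₁ - x̄₂ = 83 - 94 = -11

Standard error: SE = √(s₁²/n₁ + s₂²/n₂)
= √(14²/49 + 15²/45)
= √(4.000000 + 5.000000)
= 3.000000

For 98% confidence, z* = 2.326 (from standard normal table)
Margin of error: E = z* × SE = 2.326 × 3.000000 = 6.9780

Z-interval: (x̄₁ - x̄₂) ± E = -11 ± 6.9780 = (-17.9780, -4.0220)

Rounded to 2 decimal places:

(-17.98, -4.02)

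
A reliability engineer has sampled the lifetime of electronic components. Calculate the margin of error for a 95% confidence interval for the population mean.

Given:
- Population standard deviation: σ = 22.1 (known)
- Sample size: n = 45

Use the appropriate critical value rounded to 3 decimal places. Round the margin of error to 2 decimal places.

The population standard deviation σ is known, so use the z-interval margin of error formula.

For 95% confidence, z* = 1.96 (from standard normal table)

Margin of error formula for z-interval: E = z* × σ/√n

E = 1.96 × 22.1/√45
  = 1.96 × 3.294473
  = 6.4572

Rounded to 2 decimal places:

6.46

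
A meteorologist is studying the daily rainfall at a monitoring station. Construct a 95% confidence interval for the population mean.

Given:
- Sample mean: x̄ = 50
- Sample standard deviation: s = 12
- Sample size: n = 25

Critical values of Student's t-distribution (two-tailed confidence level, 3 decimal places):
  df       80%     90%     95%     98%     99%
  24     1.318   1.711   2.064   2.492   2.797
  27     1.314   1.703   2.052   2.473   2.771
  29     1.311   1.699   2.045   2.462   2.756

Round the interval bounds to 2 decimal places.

The population standard deviation σ is unknown (only the sample standard deviation s is given), so use a t-interval with df = n - 1 = 25 - 1 = 24.

For 95% confidence with df = 24, t* = 2.064 (from t-table)

Standard error: SE = s/√n = 12/√25 = 2.400000

Margin of error: E = t* × SE = 2.064 × 2.400000 = 4.9536

T-interval: x̄ ± E = 50 ± 4.9536 = (45.0464, 54.9536)

Rounded to 2 decimal places:

(45.05, 54.95)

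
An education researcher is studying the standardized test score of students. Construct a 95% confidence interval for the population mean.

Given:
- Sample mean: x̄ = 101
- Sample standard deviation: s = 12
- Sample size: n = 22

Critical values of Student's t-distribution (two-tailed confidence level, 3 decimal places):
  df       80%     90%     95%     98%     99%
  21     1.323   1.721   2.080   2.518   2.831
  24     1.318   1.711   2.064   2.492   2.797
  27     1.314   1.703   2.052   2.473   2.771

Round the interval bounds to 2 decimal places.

The population standard deviation σ is unknown (only the sample standard deviation s is given), so use a t-interval with df = n - 1 = 22 - 1 = 21.

For 95% confidence with df = 21, t* = 2.080 (from t-table)

Standard error: SE = s/√n = 12/√22 = 2.558409

Margin of error: E = t* × SE = 2.080 × 2.558409 = 5.3215

T-interval: x̄ ± E = 101 ± 5.3215 = (95.6785, 106.3215)

Rounded to 2 decimal places:

(95.68, 106.32)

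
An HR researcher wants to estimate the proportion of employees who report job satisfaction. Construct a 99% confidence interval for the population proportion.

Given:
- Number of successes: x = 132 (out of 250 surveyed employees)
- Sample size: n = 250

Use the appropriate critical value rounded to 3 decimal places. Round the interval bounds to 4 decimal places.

Sample proportion: p̂ = 132/250 = 0.528000

Check conditions for normal approximation:
  np̂ = 132 ≥ 10 ✓
  n(1-p̂) = 118 ≥ 10 ✓

The sample is large enough, so use a z-interval (normal approximation) for the proportion.

For 99% confidence, z* = 2.576 (from standard normal table)

Standard error: SE = √(p̂(1-p̂)/n) = √(0.528000×0.472000/250) = 0.03157315

Margin of error: E = z* × SE = 2.576 × 0.03157315 = 0.081332

Z-interval: p̂ ± E = 0.528000 ± 0.081332 = (0.446668, 0.609332)

Rounded to 4 decimal places:

(0.4467, 0.6093)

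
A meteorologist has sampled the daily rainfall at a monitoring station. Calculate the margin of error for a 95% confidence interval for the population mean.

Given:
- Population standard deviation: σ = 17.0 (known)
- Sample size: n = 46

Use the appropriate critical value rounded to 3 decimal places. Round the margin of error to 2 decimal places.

The population standard deviation σ is known, so use the z-interval margin of error formula.

For 95% confidence, z* = 1.96 (from standard normal table)

Margin of error formula for z-interval: E = z* × σ/√n

E = 1.96 × 17.0/√46
  = 1.96 × 2.506513
  = 4.9128

Rounded to 2 decimal places:

4.91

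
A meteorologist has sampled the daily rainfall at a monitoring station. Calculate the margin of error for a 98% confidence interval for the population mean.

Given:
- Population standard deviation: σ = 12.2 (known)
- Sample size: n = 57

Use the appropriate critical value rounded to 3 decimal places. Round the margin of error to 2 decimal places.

The population standard deviation σ is known, so use the z-interval margin of error formula.

For 98% confidence, z* = 2.326 (from standard normal table)

Margin of error formula for z-interval: E = z* × σ/√n

E = 2.326 × 12.2/√57
  = 2.326 × 1.615929
  = 3.7587

Rounded to 2 decimal places:

3.76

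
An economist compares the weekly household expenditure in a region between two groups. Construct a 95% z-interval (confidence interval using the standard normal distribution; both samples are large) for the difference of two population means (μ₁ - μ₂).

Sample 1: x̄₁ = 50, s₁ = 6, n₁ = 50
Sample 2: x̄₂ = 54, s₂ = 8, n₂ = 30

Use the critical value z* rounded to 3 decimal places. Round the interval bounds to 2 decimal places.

Both samples are large (n₁ = 50 ≥ 30, n₂ = 30 ≥ 30), so a z-interval for the difference of means applies.

Point estimate: x̄₁ - x̄₂ = 50 - 54 = -4

Standard error: SE = √(s₁²/n₁ + s₂²/n₂)
= √(6²/50 + 8²/30)
= √(0.720000 + 2.133333)
= 1.689181

For 95% confidence, z* = 1.96 (from standard normal table)
Margin of error: E = z* × SE = 1.96 × 1.689181 = 3.3108

Z-interval: (x̄₁ - x̄₂) ± E = -4 ± 3.3108 = (-7.3108, -0.6892)

Rounded to 2 decimal places:

(-7.31, -0.69)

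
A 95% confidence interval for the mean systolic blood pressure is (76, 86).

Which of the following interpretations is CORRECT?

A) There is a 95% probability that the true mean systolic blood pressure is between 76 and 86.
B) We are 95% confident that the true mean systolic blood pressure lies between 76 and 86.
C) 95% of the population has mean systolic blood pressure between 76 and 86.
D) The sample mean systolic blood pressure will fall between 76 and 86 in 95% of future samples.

A confidence interval represents our confidence in the procedure, not a probability statement about the parameter.

Key concept: If we repeated this sampling process many times and computed a 95% CI each time, about 95% of those intervals would contain the true population parameter.

For this specific interval (76, 86):
- Midpoint (point estimate): 81
- Margin of error: 5

The correct interpretation is the one stating confidence that the true parameter lies in the interval — option B.

B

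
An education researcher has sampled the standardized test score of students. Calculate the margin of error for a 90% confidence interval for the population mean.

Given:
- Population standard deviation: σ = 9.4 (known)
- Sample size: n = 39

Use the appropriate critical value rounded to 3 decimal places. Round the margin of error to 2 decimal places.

The population standard deviation σ is known, so use the z-interval margin of error formula.

For 90% confidence, z* = 1.645 (from standard normal table)

Margin of error formula for z-interval: E = z* × σ/√n

E = 1.645 × 9.4/√39
  = 1.645 × 1.505205
  = 2.4761

Rounded to 2 decimal places:

2.48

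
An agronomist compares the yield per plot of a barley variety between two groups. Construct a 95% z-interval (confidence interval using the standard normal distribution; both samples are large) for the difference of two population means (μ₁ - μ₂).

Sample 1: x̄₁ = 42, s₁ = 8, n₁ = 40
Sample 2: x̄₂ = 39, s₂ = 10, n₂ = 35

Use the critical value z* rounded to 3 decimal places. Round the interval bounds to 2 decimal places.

Both samples are large (n₁ = 40 ≥ 30, n₂ = 35 ≥ 30), so a z-interval for the difference of means applies.

Point estimate: x̄₁ - x̄₂ = 42 - 39 = 3

Standard error: SE = √(s₁²/n₁ + s₂²/n₂)
= √(8²/40 + 10²/35)
= √(1.600000 + 2.857143)
= 2.111195

For 95% confidence, z* = 1.96 (from standard normal table)
Margin of error: E = z* × SE = 1.96 × 2.111195 = 4.1379

Z-interval: (x̄₁ - x̄₂) ± E = 3 ± 4.1379 = (-1.1379, 7.1379)

Rounded to 2 decimal places:

(-1.14, 7.14)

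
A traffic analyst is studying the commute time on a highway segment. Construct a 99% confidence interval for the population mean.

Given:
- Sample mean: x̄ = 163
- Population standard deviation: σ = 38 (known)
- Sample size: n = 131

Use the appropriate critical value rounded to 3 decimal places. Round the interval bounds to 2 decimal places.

The population standard deviation σ is known, so use a z-interval (standard normal critical value).

For 99% confidence, z* = 2.576 (from standard normal table)

Standard error: SE = σ/√n = 38/√131 = 3.320075

Margin of error: E = z* × SE = 2.576 × 3.320075 = 8.5525

Z-interval: x̄ ± E = 163 ± 8.5525 = (154.4475, 171.5525)

Rounded to 2 decimal places:

(154.45, 171.55)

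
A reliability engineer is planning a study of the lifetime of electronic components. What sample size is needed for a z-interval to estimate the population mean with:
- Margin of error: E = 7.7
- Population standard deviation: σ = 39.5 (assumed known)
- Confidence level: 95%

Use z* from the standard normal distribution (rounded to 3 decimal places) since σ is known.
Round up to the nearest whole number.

Using z* since population σ is known (z-interval formula).

For 95% confidence, z* = 1.96 (from standard normal table)

Sample size formula for z-interval: n = (z*σ/E)²

n = (1.96 × 39.5 / 7.7)²
  = (10.054545)²
  = 101.0939

Round up to the nearest whole number: n = 102

102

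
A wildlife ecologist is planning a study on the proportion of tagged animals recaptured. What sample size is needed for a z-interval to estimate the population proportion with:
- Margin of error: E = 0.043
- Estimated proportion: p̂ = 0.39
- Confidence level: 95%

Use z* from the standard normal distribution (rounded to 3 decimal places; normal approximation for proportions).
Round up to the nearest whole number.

Using z* for proportion z-interval (normal approximation).

For 95% confidence, z* = 1.96 (from standard normal table)

Sample size formula for proportion z-interval: n = z*²p̂(1-p̂)/E²

n = 1.96² × 0.39 × 0.61 / 0.043²
  = 3.8416 × 0.2379 / 0.001849
  = 494.2762

Round up to the nearest whole number: n = 495

495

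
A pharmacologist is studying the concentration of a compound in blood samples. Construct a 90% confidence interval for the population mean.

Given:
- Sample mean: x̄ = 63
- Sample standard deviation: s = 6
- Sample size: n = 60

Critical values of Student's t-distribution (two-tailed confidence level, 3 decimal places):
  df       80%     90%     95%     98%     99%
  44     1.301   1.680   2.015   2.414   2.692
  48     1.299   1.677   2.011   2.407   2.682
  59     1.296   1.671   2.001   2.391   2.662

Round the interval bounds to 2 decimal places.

The population standard deviation σ is unknown (only the sample standard deviation s is given), so use a t-interval with df = n - 1 = 60 - 1 = 59.

For 90% confidence with df = 59, t* = 1.671 (from t-table)

Standard error: SE = s/√n = 6/√60 = 0.774597

Margin of error: E = t* × SE = 1.671 × 0.774597 = 1.2944

T-interval: x̄ ± E = 63 ± 1.2944 = (61.7056, 64.2944)

Rounded to 2 decimal places:

(61.71, 64.29)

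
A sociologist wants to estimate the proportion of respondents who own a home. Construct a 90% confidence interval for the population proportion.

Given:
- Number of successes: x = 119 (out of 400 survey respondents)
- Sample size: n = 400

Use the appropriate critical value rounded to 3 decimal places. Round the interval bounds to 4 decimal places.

Sample proportion: p̂ = 119/400 = 0.297500

Check conditions for normal approximation:
  np̂ = 119 ≥ 10 ✓
  n(1-p̂) = 281 ≥ 10 ✓

The sample is large enough, so use a z-interval (normal approximation) for the proportion.

For 90% confidence, z* = 1.645 (from standard normal table)

Standard error: SE = √(p̂(1-p̂)/n) = √(0.297500×0.702500/400) = 0.02285792

Margin of error: E = z* × SE = 1.645 × 0.02285792 = 0.037601

Z-interval: p̂ ± E = 0.297500 ± 0.037601 = (0.259899, 0.335101)

Rounded to 4 decimal places:

(0.2599, 0.3351)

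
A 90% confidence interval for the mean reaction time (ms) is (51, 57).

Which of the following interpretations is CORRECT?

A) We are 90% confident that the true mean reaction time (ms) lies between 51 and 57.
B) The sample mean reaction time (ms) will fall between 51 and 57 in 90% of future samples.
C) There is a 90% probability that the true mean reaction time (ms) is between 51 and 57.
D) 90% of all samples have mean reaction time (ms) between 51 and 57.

A confidence interval represents our confidence in the procedure, not a probability statement about the parameter.

Key concept: If we repeated this sampling process many times and computed a 90% CI each time, about 90% of those intervals would contain the true population parameter.

For this specific interval (51, 57):
- Midpoint (point estimate): 54
- Margin of error: 3

The correct interpretation is the one stating confidence that the true parameter lies in the interval — option A.

A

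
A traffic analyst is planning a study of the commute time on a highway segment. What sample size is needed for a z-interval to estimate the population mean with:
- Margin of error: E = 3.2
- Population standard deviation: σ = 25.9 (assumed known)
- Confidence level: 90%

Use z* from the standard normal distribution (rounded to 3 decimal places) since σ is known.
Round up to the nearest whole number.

Using z* since population σ is known (z-interval formula).

For 90% confidence, z* = 1.645 (from standard normal table)

Sample size formula for z-interval: n = (z*σ/E)²

n = (1.645 × 25.9 / 3.2)²
  = (13.314219)²
  = 177.2684

Round up to the nearest whole number: n = 178

178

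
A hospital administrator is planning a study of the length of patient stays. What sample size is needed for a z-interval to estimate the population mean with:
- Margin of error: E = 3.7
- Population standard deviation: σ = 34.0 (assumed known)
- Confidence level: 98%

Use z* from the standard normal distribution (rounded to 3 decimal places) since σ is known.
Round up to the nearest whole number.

Using z* since population σ is known (z-interval formula).

For 98% confidence, z* = 2.326 (from standard normal table)

Sample size formula for z-interval: n = (z*σ/E)²

n = (2.326 × 34.0 / 3.7)²
  = (21.374054)²
  = 456.8502

Round up to the nearest whole number: n = 457

457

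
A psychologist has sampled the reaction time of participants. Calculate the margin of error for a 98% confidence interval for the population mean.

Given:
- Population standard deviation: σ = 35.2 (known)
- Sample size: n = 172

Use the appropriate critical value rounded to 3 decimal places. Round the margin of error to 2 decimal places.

The population standard deviation σ is known, so use the z-interval margin of error formula.

For 98% confidence, z* = 2.326 (from standard normal table)

Margin of error formula for z-interval: E = z* × σ/√n

E = 2.326 × 35.2/√172
  = 2.326 × 2.683975
  = 6.2429

Rounded to 2 decimal places:

6.24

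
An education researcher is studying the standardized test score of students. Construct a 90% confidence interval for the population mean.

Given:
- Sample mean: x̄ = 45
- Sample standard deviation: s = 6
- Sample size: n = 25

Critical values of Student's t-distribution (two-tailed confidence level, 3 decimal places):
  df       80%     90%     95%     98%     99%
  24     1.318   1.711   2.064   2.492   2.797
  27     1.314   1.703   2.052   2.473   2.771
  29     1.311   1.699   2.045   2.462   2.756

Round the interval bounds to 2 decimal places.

The population standard deviation σ is unknown (only the sample standard deviation s is given), so use a t-interval with df = n - 1 = 25 - 1 = 24.

For 90% confidence with df = 24, t* = 1.711 (from t-table)

Standard error: SE = s/√n = 6/√25 = 1.200000

Margin of error: E = t* × SE = 1.711 × 1.200000 = 2.0532

T-interval: x̄ ± E = 45 ± 2.0532 = (42.9468, 47.0532)

Rounded to 2 decimal places:

(42.95, 47.05)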